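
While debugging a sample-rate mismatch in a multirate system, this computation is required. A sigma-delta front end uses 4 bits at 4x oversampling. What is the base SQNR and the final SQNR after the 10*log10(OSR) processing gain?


Step 1 — baseline SQNR at Nyquist:
SQNR_base = 6.02*N + 1.76
          = 6.02*4 + 1.76
          = 25.84 dB

Step 2 — oversampling processing gain:
G = 10*log10(OSR) = 10*log10(4) = 6.02 dB

Step 3 — total:
SQNR_total = 25.84 + 6.02 = 31.86 dB

Base SQNR = 25.84 dB; oversampled SQNR = 31.86 dB


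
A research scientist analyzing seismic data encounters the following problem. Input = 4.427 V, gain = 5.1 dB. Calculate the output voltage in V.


Output voltage from dB gain:
V_out = V_in * 10^(gain_dB / 20)
      = 4.427 * 10^(5.1 / 20)
      = 4.427 * 1.798871
      = 7.9636 V

7.9636 V


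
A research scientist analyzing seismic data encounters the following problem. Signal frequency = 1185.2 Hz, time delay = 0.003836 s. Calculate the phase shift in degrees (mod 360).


Phase shift from frequency and time delay:
phi = 360 * f * t_delay
    = 360 * 1185.2 * 0.003836
    = 1636.71 degrees
    mod 360 = 196.71 degrees

196.71 degrees


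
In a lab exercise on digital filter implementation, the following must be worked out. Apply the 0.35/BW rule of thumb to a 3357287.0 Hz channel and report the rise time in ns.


Rise time from bandwidth relationship:
tr = 0.35 / BW
   = 0.35 / 3357287.0
   = 1.04250843e-07 s
   = 104.2508 ns

104.2508 ns


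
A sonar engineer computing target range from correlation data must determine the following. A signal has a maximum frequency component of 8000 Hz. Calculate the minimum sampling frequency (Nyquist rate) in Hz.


The Nyquist rate is twice the maximum frequency component.
fs_min = 2 * fmax
      = 2 * 8000
      = 16000 Hz

16000


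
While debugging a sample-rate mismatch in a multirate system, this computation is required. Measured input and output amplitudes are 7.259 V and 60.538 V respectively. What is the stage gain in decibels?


Voltage gain in dB:
G = 20 * log10(Vout / Vin)
  = 20 * log10(60.538 / 7.259)
  = 20 * log10(8.339716)
  = 20 * 0.921151
  = 18.42 dB

18.42 dB


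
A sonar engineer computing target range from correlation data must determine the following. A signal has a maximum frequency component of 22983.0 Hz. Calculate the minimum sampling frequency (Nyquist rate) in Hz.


The Nyquist rate is twice the maximum frequency component.
fs_min = 2 * fmax
      = 2 * 22983.0
      = 45966.0 Hz

45966.0


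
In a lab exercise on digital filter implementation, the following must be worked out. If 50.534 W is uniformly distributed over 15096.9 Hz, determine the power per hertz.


Power spectral density:
PSD = P / BW
    = 50.534 / 15096.9
    = 0.00334731 W/Hz

0.00334731 W/Hz


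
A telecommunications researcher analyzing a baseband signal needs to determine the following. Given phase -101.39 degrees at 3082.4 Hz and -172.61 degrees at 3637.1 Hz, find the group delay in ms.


Group delay from phase difference:
tau = -d(phi)/d(omega)
d(phi) = -71.22 deg = -1.243023 rad
d(omega) = 2*pi*(3637.1 - 3082.4) = 3485.2829 rad/s
tau = -(-1.243023) / 3485.2829
    = 0.3566 ms

0.3566 ms


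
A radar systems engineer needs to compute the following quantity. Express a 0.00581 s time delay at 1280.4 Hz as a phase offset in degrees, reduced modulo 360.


Phase shift from frequency and time delay:
phi = 360 * f * t_delay
    = 360 * 1280.4 * 0.00581
    = 2678.08 degrees
    mod 360 = 158.08 degrees

158.08 degrees


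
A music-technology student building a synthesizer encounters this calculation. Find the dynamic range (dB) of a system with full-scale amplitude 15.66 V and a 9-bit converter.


Dynamic range from full-scale to LSB:
V_min = V_max / 2^bits = 15.66 / 2^9
DR = 20 * log10(V_max / V_min)
   = 20 * log10(2^9)
   = 20 * 9 * log10(2)
   = 54.19 dB

54.19 dB


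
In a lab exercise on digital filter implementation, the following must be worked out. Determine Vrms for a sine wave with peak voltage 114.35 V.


RMS voltage for a sinusoidal waveform:
V_rms = V_peak / sqrt(2)
      = 114.35 / 1.414214
      = 80.858 V

80.858 V


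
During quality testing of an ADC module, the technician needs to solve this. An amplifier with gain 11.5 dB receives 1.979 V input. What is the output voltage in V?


Output voltage from dB gain:
V_out = V_in * 10^(gain_dB / 20)
      = 1.979 * 10^(11.5 / 20)
      = 1.979 * 3.758374
      = 7.4378 V

7.4378 V


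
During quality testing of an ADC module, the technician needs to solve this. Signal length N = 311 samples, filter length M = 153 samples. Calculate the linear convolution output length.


Linear convolution output length:
L = N + M - 1
  = 311 + 153 - 1
  = 463 samples

463


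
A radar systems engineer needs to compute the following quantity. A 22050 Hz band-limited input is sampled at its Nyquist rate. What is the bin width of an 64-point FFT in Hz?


Step 1 — Nyquist sampling rate:
fs = 2 * fmax = 2 * 22050 = 44100 Hz

Step 2 — DFT bin spacing:
df = fs / N = 44100 / 64 = 689.0625 Hz

689.0625 Hz


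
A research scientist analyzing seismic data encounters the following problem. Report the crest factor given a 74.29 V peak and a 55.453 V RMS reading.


Crest factor is the ratio of peak to RMS:
CF = V_peak / V_rms
   = 74.29 / 55.453
   = 1.3397

1.3397


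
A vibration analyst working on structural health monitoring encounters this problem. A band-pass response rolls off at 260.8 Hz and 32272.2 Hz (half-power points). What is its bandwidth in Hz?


Bandwidth is the difference of -3dB frequencies:
BW = f_high - f_low
   = 32272.2 - 260.8
   = 32011.4 Hz

32011.4 Hz


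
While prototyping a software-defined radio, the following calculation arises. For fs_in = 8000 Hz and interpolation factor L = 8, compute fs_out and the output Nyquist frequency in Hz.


Step 1 — output sample rate after interpolation by L:
fs_out = L * fs_in = 8 * 8000 = 64000 Hz

Step 2 — Nyquist frequency of the output stream:
f_Nyq = fs_out / 2 = 64000 / 2 = 32000.0 Hz

fs_out = 64000 Hz; f_Nyquist = 32000.0 Hz


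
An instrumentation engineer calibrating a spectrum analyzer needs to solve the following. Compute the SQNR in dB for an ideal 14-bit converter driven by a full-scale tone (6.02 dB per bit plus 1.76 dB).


Theoretical SNR for a full-scale sinusoid:
SNR = 6.02 * N + 1.76
    = 6.02 * 14 + 1.76
    = 84.28 + 1.76
    = 86.04 dB

86.04 dB


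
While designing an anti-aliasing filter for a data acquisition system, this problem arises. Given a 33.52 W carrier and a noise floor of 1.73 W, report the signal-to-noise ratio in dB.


SNR in decibels:
SNR = 10 * log10(Ps / Pn)
    = 10 * log10(33.52 / 1.73)
    = 10 * log10(19.3757)
    = 10 * 1.2873
    = 12.87 dB

12.87 dB


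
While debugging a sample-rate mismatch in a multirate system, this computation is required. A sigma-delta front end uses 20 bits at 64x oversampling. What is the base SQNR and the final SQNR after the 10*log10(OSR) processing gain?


Step 1 — baseline SQNR at Nyquist:
SQNR_base = 6.02*N + 1.76
          = 6.02*20 + 1.76
          = 122.16 dB

Step 2 — oversampling processing gain:
G = 10*log10(OSR) = 10*log10(64) = 18.06 dB

Step 3 — total:
SQNR_total = 122.16 + 18.06 = 140.22 dB

Base SQNR = 122.16 dB; oversampled SQNR = 140.22 dB


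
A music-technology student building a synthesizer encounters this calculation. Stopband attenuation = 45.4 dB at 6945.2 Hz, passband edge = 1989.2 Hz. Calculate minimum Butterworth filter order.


Butterworth filter order formula:
n = log10(10^(A/10) - 1) / (2 * log10(f_stop/f_pass))
10^(45.4/10) - 1 = 34672.685
f_stop/f_pass = 6945.2 / 1989.2 = 3.4915
n = 4.1804 -> ceil = 5

5


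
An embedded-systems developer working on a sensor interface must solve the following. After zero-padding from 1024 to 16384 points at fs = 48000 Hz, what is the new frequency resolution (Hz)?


Frequency resolution after zero-padding:
N_padded = 1024 * 16 = 16384
df = fs / N_padded
   = 48000 / 16384
   = 2.9297 Hz

2.9297 Hz


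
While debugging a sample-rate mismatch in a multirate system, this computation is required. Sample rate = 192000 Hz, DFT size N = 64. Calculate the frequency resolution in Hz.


DFT frequency resolution:
df = fs / N
   = 192000 / 64
   = 3000.0 Hz

3000.0 Hz


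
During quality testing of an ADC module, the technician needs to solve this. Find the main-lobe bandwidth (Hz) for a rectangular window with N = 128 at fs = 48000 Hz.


Main lobe width for a rectangular window:
Width = 2 * fs / N
      = 2 * 48000 / 128
      = 96000 / 128
      = 750.0 Hz

750.0 Hz


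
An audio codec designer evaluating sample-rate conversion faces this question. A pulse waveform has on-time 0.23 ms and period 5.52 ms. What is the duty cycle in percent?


Duty cycle as a percentage:
DC = (t_on / T) * 100
   = (0.23 / 5.52) * 100
   = 0.041667 * 100
   = 4.17 %

4.17 %


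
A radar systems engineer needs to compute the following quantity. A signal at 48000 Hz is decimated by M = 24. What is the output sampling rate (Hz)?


Decimation reduces the sample rate:
fs_out = fs_in / M
       = 48000 / 24
       = 2000.0 Hz

2000.0 Hz


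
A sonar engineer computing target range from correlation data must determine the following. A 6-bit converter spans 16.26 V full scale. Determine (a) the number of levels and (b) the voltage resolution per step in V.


Step 1 — number of quantization levels:
L = 2^N = 2^6 = 64

Step 2 — LSB step size:
delta = Vfs / L
      = 16.26 / 64
      = 0.2540625 V

Levels = 64; step size = 0.2540625 V


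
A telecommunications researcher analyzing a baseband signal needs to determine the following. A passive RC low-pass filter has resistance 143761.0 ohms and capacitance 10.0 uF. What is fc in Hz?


Cutoff frequency of a first-order RC filter:
fc = 1 / (2 * pi * R * C)
C = 10.0 uF = 1e-05 F
fc = 1 / (2 * pi * 143761.0 * 1e-05)
   = 1 / 9.0327700294544
   = 0.110708 Hz

0.110708 Hz


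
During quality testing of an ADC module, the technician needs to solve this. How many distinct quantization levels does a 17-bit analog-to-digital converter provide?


Number of quantization levels = 2^N
= 2^17
= 131072

131072


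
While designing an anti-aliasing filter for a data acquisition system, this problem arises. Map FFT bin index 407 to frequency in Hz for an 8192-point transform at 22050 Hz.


Frequency of DFT bin k:
f_k = k * fs / N
    = 407 * 22050 / 8192
    = 8974350 / 8192
    = 1095.502 Hz

1095.502 Hz


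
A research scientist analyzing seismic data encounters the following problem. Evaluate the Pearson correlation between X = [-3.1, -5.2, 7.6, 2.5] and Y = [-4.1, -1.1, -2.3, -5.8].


Pearson correlation coefficient (population):
r = cov(X,Y) / (std(X) * std(Y))
Mean X = 0.45, Mean Y = -3.325
Cov(X,Y) = -1.89125
Std(X) = 4.996249, Std(Y) = 1.783781
r = -0.2122

-0.2122


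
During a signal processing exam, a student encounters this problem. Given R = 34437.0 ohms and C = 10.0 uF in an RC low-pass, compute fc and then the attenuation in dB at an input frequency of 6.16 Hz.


Step 1 — cutoff frequency:
fc = 1 / (2*pi*R*C)
C = 10.0 uF = 1e-05 F
fc = 1 / (2*pi*34437.0*1e-05)
   = 0.462163 Hz

Step 2 — magnitude at f = 6.16 Hz:
|H(f)| = 1 / sqrt(1 + (f/fc)^2)
f/fc = 6.16 / 0.462163 = 13.328631
|H| = 1 / sqrt(1 + 177.652404) = 0.0748162
|H|_dB = 20*log10(0.0748162) = -22.52 dB

fc = 0.462163 Hz; |H(6.16 Hz)| = -22.52 dB


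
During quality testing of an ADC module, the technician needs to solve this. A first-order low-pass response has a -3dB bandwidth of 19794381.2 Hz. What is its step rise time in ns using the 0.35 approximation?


Rise time from bandwidth relationship:
tr = 0.35 / BW
   = 0.35 / 19794381.2
   = 1.768178537e-08 s
   = 17.6818 ns

17.6818 ns


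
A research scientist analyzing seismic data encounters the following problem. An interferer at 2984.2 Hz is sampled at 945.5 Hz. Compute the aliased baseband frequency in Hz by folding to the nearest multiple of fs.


Compute the nearest integer multiple of fs to the signal:
n = round(2984.2 / 945.5) = 3
f_alias = |2984.2 - 3 * 945.5|
        = |2984.2 - 2836.5|
        = 147.7 Hz

147.7


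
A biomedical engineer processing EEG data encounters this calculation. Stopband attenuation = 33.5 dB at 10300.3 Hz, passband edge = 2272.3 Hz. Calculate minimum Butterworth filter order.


Butterworth filter order formula:
n = log10(10^(A/10) - 1) / (2 * log10(f_stop/f_pass))
10^(33.5/10) - 1 = 2237.7211
f_stop/f_pass = 10300.3 / 2272.3 = 4.533
n = 2.5517 -> ceil = 3

3


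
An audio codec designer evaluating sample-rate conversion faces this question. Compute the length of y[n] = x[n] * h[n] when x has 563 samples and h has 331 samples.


Linear convolution output length:
L = N + M - 1
  = 563 + 331 - 1
  = 893 samples

893


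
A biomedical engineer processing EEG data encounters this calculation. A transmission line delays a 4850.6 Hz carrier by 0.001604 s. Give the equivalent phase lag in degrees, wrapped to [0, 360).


Phase shift from frequency and time delay:
phi = 360 * f * t_delay
    = 360 * 4850.6 * 0.001604
    = 2800.93 degrees
    mod 360 = 280.93 degrees

280.93 degrees


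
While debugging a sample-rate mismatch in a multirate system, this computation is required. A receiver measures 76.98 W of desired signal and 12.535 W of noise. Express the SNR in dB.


SNR in decibels:
SNR = 10 * log10(Ps / Pn)
    = 10 * log10(76.98 / 12.535)
    = 10 * log10(6.1412)
    = 10 * 0.7883
    = 7.88 dB

7.88 dB


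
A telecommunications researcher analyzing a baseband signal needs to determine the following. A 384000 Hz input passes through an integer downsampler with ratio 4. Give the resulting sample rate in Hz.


Decimation reduces the sample rate:
fs_out = fs_in / M
       = 384000 / 4
       = 96000.0 Hz

96000.0 Hz


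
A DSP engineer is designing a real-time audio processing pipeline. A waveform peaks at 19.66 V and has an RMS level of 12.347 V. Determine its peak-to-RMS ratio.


Crest factor is the ratio of peak to RMS:
CF = V_peak / V_rms
   = 19.66 / 12.347
   = 1.5923

1.5923


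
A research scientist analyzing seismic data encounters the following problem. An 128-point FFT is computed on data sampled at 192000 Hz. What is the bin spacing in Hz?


DFT frequency resolution:
df = fs / N
   = 192000 / 128
   = 1500.0 Hz

1500.0 Hz


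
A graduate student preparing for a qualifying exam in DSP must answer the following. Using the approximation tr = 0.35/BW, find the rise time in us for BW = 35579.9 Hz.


Rise time from bandwidth relationship:
tr = 0.35 / BW
   = 0.35 / 35579.9
   = 9.837014719e-06 s
   = 9.837 us

9.837 us


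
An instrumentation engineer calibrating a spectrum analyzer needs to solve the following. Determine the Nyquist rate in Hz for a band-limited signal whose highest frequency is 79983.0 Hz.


The Nyquist rate is twice the maximum frequency component.
fs_min = 2 * fmax
      = 2 * 79983.0
      = 159966.0 Hz

159966.0


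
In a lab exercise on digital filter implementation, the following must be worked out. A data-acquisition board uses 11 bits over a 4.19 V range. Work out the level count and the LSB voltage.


Step 1 — number of quantization levels:
L = 2^N = 2^11 = 2048

Step 2 — LSB step size:
delta = Vfs / L
      = 4.19 / 2048
      = 0.0020459 V

Levels = 2048; step size = 0.0020459 V


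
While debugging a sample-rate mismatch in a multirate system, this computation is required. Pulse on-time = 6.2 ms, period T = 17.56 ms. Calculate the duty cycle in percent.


Duty cycle as a percentage:
DC = (t_on / T) * 100
   = (6.2 / 17.56) * 100
   = 0.353075 * 100
   = 35.31 %

35.31 %


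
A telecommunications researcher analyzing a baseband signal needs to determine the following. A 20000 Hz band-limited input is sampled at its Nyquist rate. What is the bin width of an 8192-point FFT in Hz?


Step 1 — Nyquist sampling rate:
fs = 2 * fmax = 2 * 20000 = 40000 Hz

Step 2 — DFT bin spacing:
df = fs / N = 40000 / 8192 = 4.8828 Hz

4.8828 Hz


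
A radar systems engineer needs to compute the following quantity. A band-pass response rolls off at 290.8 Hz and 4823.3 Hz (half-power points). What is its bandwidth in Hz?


Bandwidth is the difference of -3dB frequencies:
BW = f_high - f_low
   = 4823.3 - 290.8
   = 4532.5 Hz

4532.5 Hz


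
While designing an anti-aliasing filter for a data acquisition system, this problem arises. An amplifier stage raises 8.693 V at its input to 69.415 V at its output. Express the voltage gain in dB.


Voltage gain in dB:
G = 20 * log10(Vout / Vin)
  = 20 * log10(69.415 / 8.693)
  = 20 * log10(7.98516)
  = 20 * 0.902284
  = 18.05 dB

18.05 dB


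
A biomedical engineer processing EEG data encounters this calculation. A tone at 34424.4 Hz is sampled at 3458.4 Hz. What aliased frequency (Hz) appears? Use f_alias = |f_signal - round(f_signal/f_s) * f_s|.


Compute the nearest integer multiple of fs to the signal:
n = round(34424.4 / 3458.4) = 10
f_alias = |34424.4 - 10 * 3458.4|
        = |34424.4 - 34584.0|
        = 159.6 Hz

159.6


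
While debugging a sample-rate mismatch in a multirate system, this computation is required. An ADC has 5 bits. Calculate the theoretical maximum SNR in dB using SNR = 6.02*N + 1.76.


Theoretical SNR for a full-scale sinusoid:
SNR = 6.02 * N + 1.76
    = 6.02 * 5 + 1.76
    = 30.1 + 1.76
    = 31.86 dB

31.86 dB


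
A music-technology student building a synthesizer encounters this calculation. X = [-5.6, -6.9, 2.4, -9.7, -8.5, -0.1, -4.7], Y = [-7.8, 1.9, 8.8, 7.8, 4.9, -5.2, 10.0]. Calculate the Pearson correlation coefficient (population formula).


Pearson correlation coefficient (population):
r = cov(X,Y) / (std(X) * std(Y))
Mean X = -4.7286, Mean Y = 2.9143
Cov(X,Y) = -2.233878
Std(X) = 4.082266, Std(Y) = 6.484361
r = -0.0844

-0.0844


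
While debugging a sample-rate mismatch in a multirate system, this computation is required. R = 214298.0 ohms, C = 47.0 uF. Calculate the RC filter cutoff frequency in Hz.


Cutoff frequency of a first-order RC filter:
fc = 1 / (2 * pi * R * C)
C = 47.0 uF = 4.7e-05 F
fc = 1 / (2 * pi * 214298.0 * 4.7e-05)
   = 1 / 63.284280113025
   = 0.015802 Hz

0.015802 Hz


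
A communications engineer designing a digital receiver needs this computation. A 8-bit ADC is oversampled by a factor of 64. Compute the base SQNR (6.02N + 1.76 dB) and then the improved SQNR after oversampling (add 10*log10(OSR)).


Step 1 — baseline SQNR at Nyquist:
SQNR_base = 6.02*N + 1.76
          = 6.02*8 + 1.76
          = 49.92 dB

Step 2 — oversampling processing gain:
G = 10*log10(OSR) = 10*log10(64) = 18.06 dB

Step 3 — total:
SQNR_total = 49.92 + 18.06 = 67.98 dB

Base SQNR = 49.92 dB; oversampled SQNR = 67.98 dB


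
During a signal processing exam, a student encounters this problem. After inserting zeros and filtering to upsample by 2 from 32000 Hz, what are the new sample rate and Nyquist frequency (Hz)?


Step 1 — output sample rate after interpolation by L:
fs_out = L * fs_in = 2 * 32000 = 64000 Hz

Step 2 — Nyquist frequency of the output stream:
f_Nyq = fs_out / 2 = 64000 / 2 = 32000.0 Hz

fs_out = 64000 Hz; f_Nyquist = 32000.0 Hz


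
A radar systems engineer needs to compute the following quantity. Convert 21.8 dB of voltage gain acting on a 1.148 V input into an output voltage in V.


Output voltage from dB gain:
V_out = V_in * 10^(gain_dB / 20)
      = 1.148 * 10^(21.8 / 20)
      = 1.148 * 12.302688
      = 14.1235 V

14.1235 V


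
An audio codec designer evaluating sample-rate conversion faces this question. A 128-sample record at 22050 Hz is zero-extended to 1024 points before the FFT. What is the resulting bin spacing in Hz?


Frequency resolution after zero-padding:
N_padded = 128 * 8 = 1024
df = fs / N_padded
   = 22050 / 1024
   = 21.5332 Hz

21.5332 Hz


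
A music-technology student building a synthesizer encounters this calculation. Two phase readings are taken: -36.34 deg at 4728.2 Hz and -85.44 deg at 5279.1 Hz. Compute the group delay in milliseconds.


Group delay from phase difference:
tau = -d(phi)/d(omega)
d(phi) = -49.1 deg = -0.856957 rad
d(omega) = 2*pi*(5279.1 - 4728.2) = 3461.4068 rad/s
tau = -(-0.856957) / 3461.4068
    = 0.2476 ms

0.2476 ms


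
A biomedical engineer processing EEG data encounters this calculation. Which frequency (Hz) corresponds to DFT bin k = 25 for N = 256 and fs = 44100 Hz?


Frequency of DFT bin k:
f_k = k * fs / N
    = 25 * 44100 / 256
    = 1102500 / 256
    = 4306.641 Hz

4306.641 Hz


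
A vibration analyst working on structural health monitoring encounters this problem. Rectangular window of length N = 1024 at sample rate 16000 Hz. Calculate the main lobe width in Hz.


Main lobe width for a rectangular window:
Width = 2 * fs / N
      = 2 * 16000 / 1024
      = 32000 / 1024
      = 31.25 Hz

31.25 Hz


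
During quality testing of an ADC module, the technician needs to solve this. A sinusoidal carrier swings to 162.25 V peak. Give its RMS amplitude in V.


RMS voltage for a sinusoidal waveform:
V_rms = V_peak / sqrt(2)
      = 162.25 / 1.414214
      = 114.728 V

114.728 V


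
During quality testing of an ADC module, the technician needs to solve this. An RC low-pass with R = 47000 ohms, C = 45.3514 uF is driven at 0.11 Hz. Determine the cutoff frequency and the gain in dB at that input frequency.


Step 1 — cutoff frequency:
fc = 1 / (2*pi*R*C)
C = 45.3514 uF = 4.53514e-05 F
fc = 1 / (2*pi*47000*4.53514e-05)
   = 0.0746675 Hz

Step 2 — magnitude at f = 0.11 Hz:
|H(f)| = 1 / sqrt(1 + (f/fc)^2)
f/fc = 0.11 / 0.0746675 = 1.473198
|H| = 1 / sqrt(1 + 2.170312) = 0.5616283
|H|_dB = 20*log10(0.5616283) = -5.01 dB

fc = 0.0746675 Hz; |H(0.11 Hz)| = -5.01 dB


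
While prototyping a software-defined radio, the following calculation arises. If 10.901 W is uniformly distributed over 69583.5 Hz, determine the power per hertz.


Power spectral density:
PSD = P / BW
    = 10.901 / 69583.5
    = 0.00015666 W/Hz

0.00015666 W/Hz


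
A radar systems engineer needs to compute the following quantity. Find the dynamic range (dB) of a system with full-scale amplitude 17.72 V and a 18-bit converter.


Dynamic range from full-scale to LSB:
V_min = V_max / 2^bits = 17.72 / 2^18
DR = 20 * log10(V_max / V_min)
   = 20 * log10(2^18)
   = 20 * 18 * log10(2)
   = 108.37 dB

108.37 dB


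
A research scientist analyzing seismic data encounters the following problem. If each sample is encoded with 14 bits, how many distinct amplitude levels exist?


Number of quantization levels = 2^N
= 2^14
= 16384

16384


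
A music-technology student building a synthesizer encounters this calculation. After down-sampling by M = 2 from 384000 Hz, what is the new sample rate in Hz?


Decimation reduces the sample rate:
fs_out = fs_in / M
       = 384000 / 2
       = 192000.0 Hz

192000.0 Hz


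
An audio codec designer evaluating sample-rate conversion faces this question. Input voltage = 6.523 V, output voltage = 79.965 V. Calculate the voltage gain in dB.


Voltage gain in dB:
G = 20 * log10(Vout / Vin)
  = 20 * log10(79.965 / 6.523)
  = 20 * log10(12.25893)
  = 20 * 1.088453
  = 21.77 dB

21.77 dB


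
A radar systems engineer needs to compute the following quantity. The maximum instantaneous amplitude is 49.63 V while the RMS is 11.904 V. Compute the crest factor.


Crest factor is the ratio of peak to RMS:
CF = V_peak / V_rms
   = 49.63 / 11.904
   = 4.1692

4.1692


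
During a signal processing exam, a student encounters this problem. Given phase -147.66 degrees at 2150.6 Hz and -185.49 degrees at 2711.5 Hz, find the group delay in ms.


Group delay from phase difference:
tau = -d(phi)/d(omega)
d(phi) = -37.83 deg = -0.660258 rad
d(omega) = 2*pi*(2711.5 - 2150.6) = 3524.2386 rad/s
tau = -(-0.660258) / 3524.2386
    = 0.1873 ms

0.1873 ms


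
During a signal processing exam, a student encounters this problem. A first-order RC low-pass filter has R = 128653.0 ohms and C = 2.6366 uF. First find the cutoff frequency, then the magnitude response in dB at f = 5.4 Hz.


Step 1 — cutoff frequency:
fc = 1 / (2*pi*R*C)
C = 2.6366 uF = 2.6366e-06 F
fc = 1 / (2*pi*128653.0*2.6366e-06)
   = 0.469198 Hz

Step 2 — magnitude at f = 5.4 Hz:
|H(f)| = 1 / sqrt(1 + (f/fc)^2)
f/fc = 5.4 / 0.469198 = 11.509
|H| = 1 / sqrt(1 + 132.457081) = 0.0865624
|H|_dB = 20*log10(0.0865624) = -21.25 dB

fc = 0.469198 Hz; |H(5.4 Hz)| = -21.25 dB


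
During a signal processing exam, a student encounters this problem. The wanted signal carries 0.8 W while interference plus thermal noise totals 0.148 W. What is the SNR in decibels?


SNR in decibels:
SNR = 10 * log10(Ps / Pn)
    = 10 * log10(0.8 / 0.148)
    = 10 * log10(5.4054)
    = 10 * 0.7328
    = 7.33 dB

7.33 dB


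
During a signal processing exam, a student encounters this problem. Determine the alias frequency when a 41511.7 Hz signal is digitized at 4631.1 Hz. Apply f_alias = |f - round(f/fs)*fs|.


Compute the nearest integer multiple of fs to the signal:
n = round(41511.7 / 4631.1) = 9
f_alias = |41511.7 - 9 * 4631.1|
        = |41511.7 - 41679.9|
        = 168.2 Hz

168.2


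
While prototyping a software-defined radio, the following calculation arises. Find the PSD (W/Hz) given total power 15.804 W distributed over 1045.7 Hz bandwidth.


Power spectral density:
PSD = P / BW
    = 15.804 / 1045.7
    = 0.01511332 W/Hz

0.01511332 W/Hz


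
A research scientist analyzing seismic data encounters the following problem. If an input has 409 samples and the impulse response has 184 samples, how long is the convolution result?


Linear convolution output length:
L = N + M - 1
  = 409 + 184 - 1
  = 592 samples

592


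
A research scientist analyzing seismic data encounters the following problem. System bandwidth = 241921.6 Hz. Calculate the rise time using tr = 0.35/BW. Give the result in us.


Rise time from bandwidth relationship:
tr = 0.35 / BW
   = 0.35 / 241921.6
   = 1.446749691e-06 s
   = 1.4467 us

1.4467 us


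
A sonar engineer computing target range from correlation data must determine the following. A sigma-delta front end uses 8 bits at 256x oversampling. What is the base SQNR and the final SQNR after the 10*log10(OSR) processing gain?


Step 1 — baseline SQNR at Nyquist:
SQNR_base = 6.02*N + 1.76
          = 6.02*8 + 1.76
          = 49.92 dB

Step 2 — oversampling processing gain:
G = 10*log10(OSR) = 10*log10(256) = 24.08 dB

Step 3 — total:
SQNR_total = 49.92 + 24.08 = 74.0 dB

Base SQNR = 49.92 dB; oversampled SQNR = 74.0 dB


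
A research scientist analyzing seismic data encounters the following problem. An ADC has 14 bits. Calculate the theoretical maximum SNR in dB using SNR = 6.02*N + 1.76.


Theoretical SNR for a full-scale sinusoid:
SNR = 6.02 * N + 1.76
    = 6.02 * 14 + 1.76
    = 84.28 + 1.76
    = 86.04 dB

86.04 dB


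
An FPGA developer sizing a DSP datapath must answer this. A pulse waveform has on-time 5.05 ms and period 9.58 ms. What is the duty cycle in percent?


Duty cycle as a percentage:
DC = (t_on / T) * 100
   = (5.05 / 9.58) * 100
   = 0.52714 * 100
   = 52.71 %

52.71 %


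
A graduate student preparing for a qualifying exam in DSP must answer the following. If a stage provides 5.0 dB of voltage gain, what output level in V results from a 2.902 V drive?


Output voltage from dB gain:
V_out = V_in * 10^(gain_dB / 20)
      = 2.902 * 10^(5.0 / 20)
      = 2.902 * 1.778279
      = 5.1606 V

5.1606 V


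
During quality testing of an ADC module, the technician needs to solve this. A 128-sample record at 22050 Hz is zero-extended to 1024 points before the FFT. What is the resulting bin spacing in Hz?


Frequency resolution after zero-padding:
N_padded = 128 * 8 = 1024
df = fs / N_padded
   = 22050 / 1024
   = 21.5332 Hz

21.5332 Hz


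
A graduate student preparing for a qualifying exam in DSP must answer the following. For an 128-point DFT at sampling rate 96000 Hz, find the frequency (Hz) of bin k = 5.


Frequency of DFT bin k:
f_k = k * fs / N
    = 5 * 96000 / 128
    = 480000 / 128
    = 3750.0 Hz

3750.0 Hz


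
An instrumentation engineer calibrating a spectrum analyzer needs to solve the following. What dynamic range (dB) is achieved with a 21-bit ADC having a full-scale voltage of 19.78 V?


Dynamic range from full-scale to LSB:
V_min = V_max / 2^bits = 19.78 / 2^21
DR = 20 * log10(V_max / V_min)
   = 20 * log10(2^21)
   = 20 * 21 * log10(2)
   = 126.43 dB

126.43 dB


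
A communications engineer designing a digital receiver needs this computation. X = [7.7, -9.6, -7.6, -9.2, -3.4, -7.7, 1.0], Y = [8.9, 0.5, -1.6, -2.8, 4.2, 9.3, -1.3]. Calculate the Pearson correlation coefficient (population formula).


Pearson correlation coefficient (population):
r = cov(X,Y) / (std(X) * std(Y))
Mean X = -4.1143, Mean Y = 2.4571
Cov(X,Y) = 12.175102
Std(X) = 5.942685, Std(Y) = 4.681531
r = 0.4376

0.4376


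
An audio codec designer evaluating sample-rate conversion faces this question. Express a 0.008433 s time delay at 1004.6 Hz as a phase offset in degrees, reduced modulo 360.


Phase shift from frequency and time delay:
phi = 360 * f * t_delay
    = 360 * 1004.6 * 0.008433
    = 3049.85 degrees
    mod 360 = 169.85 degrees

169.85 degrees


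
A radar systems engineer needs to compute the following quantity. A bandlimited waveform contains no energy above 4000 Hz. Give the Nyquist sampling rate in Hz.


The Nyquist rate is twice the maximum frequency component.
fs_min = 2 * fmax
      = 2 * 4000
      = 8000 Hz

8000


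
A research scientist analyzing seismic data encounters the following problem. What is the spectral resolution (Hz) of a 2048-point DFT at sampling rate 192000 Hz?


DFT frequency resolution:
df = fs / N
   = 192000 / 2048
   = 93.75 Hz

93.75 Hz


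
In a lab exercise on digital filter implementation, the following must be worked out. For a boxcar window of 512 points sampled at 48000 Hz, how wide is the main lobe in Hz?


Main lobe width for a rectangular window:
Width = 2 * fs / N
      = 2 * 48000 / 512
      = 96000 / 512
      = 187.5 Hz

187.5 Hz


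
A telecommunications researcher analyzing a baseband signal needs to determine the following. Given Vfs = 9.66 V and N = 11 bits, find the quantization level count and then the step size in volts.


Step 1 — number of quantization levels:
L = 2^N = 2^11 = 2048

Step 2 — LSB step size:
delta = Vfs / L
      = 9.66 / 2048
      = 0.0047168 V

Levels = 2048; step size = 0.0047168 V


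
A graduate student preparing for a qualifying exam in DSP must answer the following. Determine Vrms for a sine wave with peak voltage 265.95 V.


RMS voltage for a sinusoidal waveform:
V_rms = V_peak / sqrt(2)
      = 265.95 / 1.414214
      = 188.055 V

188.055 V


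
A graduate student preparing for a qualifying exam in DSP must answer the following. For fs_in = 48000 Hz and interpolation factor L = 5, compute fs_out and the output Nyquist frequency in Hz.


Step 1 — output sample rate after interpolation by L:
fs_out = L * fs_in = 5 * 48000 = 240000 Hz

Step 2 — Nyquist frequency of the output stream:
f_Nyq = fs_out / 2 = 240000 / 2 = 120000.0 Hz

fs_out = 240000 Hz; f_Nyquist = 120000.0 Hz


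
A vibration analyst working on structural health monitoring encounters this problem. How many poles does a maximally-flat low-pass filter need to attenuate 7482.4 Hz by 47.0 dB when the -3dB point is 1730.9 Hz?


Butterworth filter order formula:
n = log10(10^(A/10) - 1) / (2 * log10(f_stop/f_pass))
10^(47.0/10) - 1 = 50117.7234
f_stop/f_pass = 7482.4 / 1730.9 = 4.3228
n = 3.6963 -> ceil = 4

4


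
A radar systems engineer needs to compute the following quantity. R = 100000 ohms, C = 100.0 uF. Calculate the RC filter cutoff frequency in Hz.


Cutoff frequency of a first-order RC filter:
fc = 1 / (2 * pi * R * C)
C = 100.0 uF = 0.0001 F
fc = 1 / (2 * pi * 100000 * 0.0001)
   = 1 / 62.831853071796
   = 0.015915 Hz

0.015915 Hz


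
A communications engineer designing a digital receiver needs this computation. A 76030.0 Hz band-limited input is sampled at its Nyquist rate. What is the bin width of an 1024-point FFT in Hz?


Step 1 — Nyquist sampling rate:
fs = 2 * fmax = 2 * 76030.0 = 152060.0 Hz

Step 2 — DFT bin spacing:
df = fs / N = 152060.0 / 1024 = 148.4961 Hz

148.4961 Hz


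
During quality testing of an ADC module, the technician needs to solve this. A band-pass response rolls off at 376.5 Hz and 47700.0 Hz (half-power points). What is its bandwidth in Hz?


Bandwidth is the difference of -3dB frequencies:
BW = f_high - f_low
   = 47700.0 - 376.5
   = 47323.5 Hz

47323.5 Hz


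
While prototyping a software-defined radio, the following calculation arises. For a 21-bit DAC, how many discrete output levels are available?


Number of quantization levels = 2^N
= 2^21
= 2097152

2097152


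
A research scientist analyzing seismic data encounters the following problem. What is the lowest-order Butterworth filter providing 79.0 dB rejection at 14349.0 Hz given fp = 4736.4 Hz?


Butterworth filter order formula:
n = log10(10^(A/10) - 1) / (2 * log10(f_stop/f_pass))
10^(79.0/10) - 1 = 79432822.4724
f_stop/f_pass = 14349.0 / 4736.4 = 3.0295
n = 8.2057 -> ceil = 9

9


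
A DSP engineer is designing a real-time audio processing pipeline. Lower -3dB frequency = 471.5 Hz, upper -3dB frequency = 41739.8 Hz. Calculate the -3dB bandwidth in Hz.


Bandwidth is the difference of -3dB frequencies:
BW = f_high - f_low
   = 41739.8 - 471.5
   = 41268.3 Hz

41268.3 Hz


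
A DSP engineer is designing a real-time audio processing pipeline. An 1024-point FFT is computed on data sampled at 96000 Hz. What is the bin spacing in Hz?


DFT frequency resolution:
df = fs / N
   = 96000 / 1024
   = 93.75 Hz

93.75 Hz


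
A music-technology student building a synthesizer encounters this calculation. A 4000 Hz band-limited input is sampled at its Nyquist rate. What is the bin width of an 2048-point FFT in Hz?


Step 1 — Nyquist sampling rate:
fs = 2 * fmax = 2 * 4000 = 8000 Hz

Step 2 — DFT bin spacing:
df = fs / N = 8000 / 2048 = 3.9062 Hz

3.9062 Hz


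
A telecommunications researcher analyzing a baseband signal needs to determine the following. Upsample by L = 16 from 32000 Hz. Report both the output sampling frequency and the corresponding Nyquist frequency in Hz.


Step 1 — output sample rate after interpolation by L:
fs_out = L * fs_in = 16 * 32000 = 512000 Hz

Step 2 — Nyquist frequency of the output stream:
f_Nyq = fs_out / 2 = 512000 / 2 = 256000.0 Hz

fs_out = 512000 Hz; f_Nyquist = 256000.0 Hz


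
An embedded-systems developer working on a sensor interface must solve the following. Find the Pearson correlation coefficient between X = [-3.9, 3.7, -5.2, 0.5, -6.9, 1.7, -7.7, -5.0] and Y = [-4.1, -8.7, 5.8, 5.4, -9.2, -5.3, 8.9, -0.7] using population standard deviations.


Pearson correlation coefficient (population):
r = cov(X,Y) / (std(X) * std(Y))
Mean X = -2.85, Mean Y = -0.9875
Cov(X,Y) = -9.591875
Std(X) = 3.968627, Std(Y) = 6.518519
r = -0.3708

-0.3708


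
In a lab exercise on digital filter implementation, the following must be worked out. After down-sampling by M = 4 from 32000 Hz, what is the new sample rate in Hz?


Decimation reduces the sample rate:
fs_out = fs_in / M
       = 32000 / 4
       = 8000.0 Hz

8000.0 Hz


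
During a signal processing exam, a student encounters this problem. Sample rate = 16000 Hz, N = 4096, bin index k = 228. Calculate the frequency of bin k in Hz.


Frequency of DFT bin k:
f_k = k * fs / N
    = 228 * 16000 / 4096
    = 3648000 / 4096
    = 890.625 Hz

890.625 Hz


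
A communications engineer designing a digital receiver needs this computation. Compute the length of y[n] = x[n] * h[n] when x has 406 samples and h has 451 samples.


Linear convolution output length:
L = N + M - 1
  = 406 + 451 - 1
  = 856 samples

856


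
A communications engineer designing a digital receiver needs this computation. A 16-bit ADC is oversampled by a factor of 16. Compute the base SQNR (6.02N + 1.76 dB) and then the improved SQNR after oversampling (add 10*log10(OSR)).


Step 1 — baseline SQNR at Nyquist:
SQNR_base = 6.02*N + 1.76
          = 6.02*16 + 1.76
          = 98.08 dB

Step 2 — oversampling processing gain:
G = 10*log10(OSR) = 10*log10(16) = 12.04 dB

Step 3 — total:
SQNR_total = 98.08 + 12.04 = 110.12 dB

Base SQNR = 98.08 dB; oversampled SQNR = 110.12 dB


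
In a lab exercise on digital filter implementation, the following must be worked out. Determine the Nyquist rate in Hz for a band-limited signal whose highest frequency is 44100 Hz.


The Nyquist rate is twice the maximum frequency component.
fs_min = 2 * fmax
      = 2 * 44100
      = 88200 Hz

88200


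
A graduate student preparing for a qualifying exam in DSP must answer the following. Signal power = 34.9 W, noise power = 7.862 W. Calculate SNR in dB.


SNR in decibels:
SNR = 10 * log10(Ps / Pn)
    = 10 * log10(34.9 / 7.862)
    = 10 * log10(4.4391)
    = 10 * 0.6473
    = 6.47 dB

6.47 dB


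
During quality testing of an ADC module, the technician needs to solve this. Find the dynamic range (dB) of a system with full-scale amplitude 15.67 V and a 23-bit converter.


Dynamic range from full-scale to LSB:
V_min = V_max / 2^bits = 15.67 / 2^23
DR = 20 * log10(V_max / V_min)
   = 20 * log10(2^23)
   = 20 * 23 * log10(2)
   = 138.47 dB

138.47 dB


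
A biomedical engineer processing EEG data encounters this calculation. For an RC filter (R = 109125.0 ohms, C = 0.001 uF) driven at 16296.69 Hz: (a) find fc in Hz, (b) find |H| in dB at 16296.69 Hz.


Step 1 — cutoff frequency:
fc = 1 / (2*pi*R*C)
C = 0.001 uF = 1e-09 F
fc = 1 / (2*pi*109125.0*1e-09)
   = 1458.465 Hz

Step 2 — magnitude at f = 16296.69 Hz:
|H(f)| = 1 / sqrt(1 + (f/fc)^2)
f/fc = 16296.69 / 1458.465 = 11.173864
|H| = 1 / sqrt(1 + 124.855237) = 0.0891383
|H|_dB = 20*log10(0.0891383) = -21.0 dB

fc = 1458.465 Hz; |H(16296.69 Hz)| = -21.0 dB


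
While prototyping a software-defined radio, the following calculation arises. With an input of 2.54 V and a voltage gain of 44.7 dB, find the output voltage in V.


Output voltage from dB gain:
V_out = V_in * 10^(gain_dB / 20)
      = 2.54 * 10^(44.7 / 20)
      = 2.54 * 171.790839
      = 436.3487 V

436.3487 V


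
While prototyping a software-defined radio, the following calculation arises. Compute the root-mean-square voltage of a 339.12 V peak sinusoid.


RMS voltage for a sinusoidal waveform:
V_rms = V_peak / sqrt(2)
      = 339.12 / 1.414214
      = 239.794 V

239.794 V


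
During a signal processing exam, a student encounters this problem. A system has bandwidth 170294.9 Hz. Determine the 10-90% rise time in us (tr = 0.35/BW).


Rise time from bandwidth relationship:
tr = 0.35 / BW
   = 0.35 / 170294.9
   = 2.055258261e-06 s
   = 2.0553 us

2.0553 us


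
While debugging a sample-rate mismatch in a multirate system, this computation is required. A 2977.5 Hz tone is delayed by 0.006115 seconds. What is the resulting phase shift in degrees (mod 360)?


Phase shift from frequency and time delay:
phi = 360 * f * t_delay
    = 360 * 2977.5 * 0.006115
    = 6554.67 degrees
    mod 360 = 74.67 degrees

74.67 degrees


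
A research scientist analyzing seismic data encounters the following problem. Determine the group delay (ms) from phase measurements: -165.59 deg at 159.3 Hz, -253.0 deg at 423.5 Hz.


Group delay from phase difference:
tau = -d(phi)/d(omega)
d(phi) = -87.41 deg = -1.525592 rad
d(omega) = 2*pi*(423.5 - 159.3) = 1660.0176 rad/s
tau = -(-1.525592) / 1660.0176
    = 0.919 ms

0.919 ms
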